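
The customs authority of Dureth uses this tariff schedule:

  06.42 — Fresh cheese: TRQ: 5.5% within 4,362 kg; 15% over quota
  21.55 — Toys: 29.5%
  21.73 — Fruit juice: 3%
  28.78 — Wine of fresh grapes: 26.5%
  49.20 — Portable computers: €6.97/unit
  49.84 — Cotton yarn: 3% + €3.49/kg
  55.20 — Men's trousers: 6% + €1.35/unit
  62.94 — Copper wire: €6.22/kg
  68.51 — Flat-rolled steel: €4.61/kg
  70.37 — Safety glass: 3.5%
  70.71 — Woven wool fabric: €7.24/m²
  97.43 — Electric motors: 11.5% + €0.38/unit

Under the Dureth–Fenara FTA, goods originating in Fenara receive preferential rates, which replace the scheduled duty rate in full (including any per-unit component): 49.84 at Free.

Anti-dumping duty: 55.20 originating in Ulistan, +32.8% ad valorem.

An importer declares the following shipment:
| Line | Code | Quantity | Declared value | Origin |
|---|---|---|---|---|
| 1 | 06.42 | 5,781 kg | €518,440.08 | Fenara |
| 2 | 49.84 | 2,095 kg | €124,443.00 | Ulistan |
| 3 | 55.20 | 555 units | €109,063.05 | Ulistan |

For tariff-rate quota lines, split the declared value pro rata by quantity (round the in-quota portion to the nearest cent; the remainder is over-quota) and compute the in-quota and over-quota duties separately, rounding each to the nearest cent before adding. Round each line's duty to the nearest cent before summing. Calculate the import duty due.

Line 1 (06.42, Fenara, 5,781 kg, €518,440.08):
Code 06.42 is under a tariff-rate quota (threshold 4,362 kg). In-quota: 4,362 kg at 5.5%; over-quota: 1,419 kg at 15%.
Pro-rata value split: in-quota = €518,440.08 × 4,362/5,781 = €391,184.16; over-quota = €518,440.08 − €391,184.16 = €127,255.92.
In-quota duty = €391,184.16 × 5.5% = €21,515.13. Over-quota duty = €127,255.92 × 15% = €19,088.39.
Line duty = €21,515.13 + €19,088.39 = €40,603.52.
Line 2 (49.84, Ulistan, 2,095 kg, €124,443.00):
Base rate for 49.84 is 3% + €3.49/kg.
49.84 has an FTA preferential rate, but origin Ulistan is not Fenara; base rate stands.
Duty = €124,443.00 × 3% + 2,095 × €3.49 = €11,044.84.
Line 3 (55.20, Ulistan, 555 units, €109,063.05):
Base rate for 55.20 is 6% + €1.35/unit.
Additional duty on 55.20 from Ulistan: +32.8%. Applied ad valorem rate: 6% + 32.8% = 38.8%.
Duty = €109,063.05 × 38.8% + 555 × €1.35 = €43,065.71.
Total = €40,603.52 + €11,044.84 + €43,065.71 = €94,714.07.

€94,714.07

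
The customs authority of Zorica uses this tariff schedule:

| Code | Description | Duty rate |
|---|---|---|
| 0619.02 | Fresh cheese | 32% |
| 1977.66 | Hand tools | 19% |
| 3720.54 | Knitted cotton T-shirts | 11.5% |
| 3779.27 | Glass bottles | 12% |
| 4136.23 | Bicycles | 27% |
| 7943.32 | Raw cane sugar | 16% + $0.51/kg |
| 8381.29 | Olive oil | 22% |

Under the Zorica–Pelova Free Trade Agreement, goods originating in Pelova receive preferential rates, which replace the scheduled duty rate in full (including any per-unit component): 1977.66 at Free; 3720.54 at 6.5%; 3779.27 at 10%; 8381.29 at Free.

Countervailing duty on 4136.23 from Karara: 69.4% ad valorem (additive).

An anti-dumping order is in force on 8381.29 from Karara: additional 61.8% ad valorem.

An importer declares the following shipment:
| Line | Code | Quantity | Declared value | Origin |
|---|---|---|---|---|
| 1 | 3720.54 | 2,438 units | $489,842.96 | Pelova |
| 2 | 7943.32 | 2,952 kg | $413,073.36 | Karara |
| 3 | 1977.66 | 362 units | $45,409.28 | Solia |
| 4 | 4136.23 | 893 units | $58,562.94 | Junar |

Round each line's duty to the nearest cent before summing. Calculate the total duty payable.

Line 1 (3720.54, Pelova, 2,438 units, $489,842.96):
Base rate for 3720.54 is 11.5%.
Origin Pelova qualifies under the Zorica–Pelova agreement and 3720.54 is covered: preferential rate 6.5% applies instead.
Duty = $489,842.96 × 6.5% = $31,839.79.
Line 2 (7943.32, Karara, 2,952 kg, $413,073.36):
Base rate for 7943.32 is 16% + $0.51/kg.
Duty = $413,073.36 × 16% + 2,952 × $0.51 = $67,597.26.
Line 3 (1977.66, Solia, 362 units, $45,409.28):
Base rate for 1977.66 is 19%.
1977.66 has an FTA preferential rate, but origin Solia is not Pelova; base rate stands.
Duty = $45,409.28 × 19% = $8,627.76.
Line 4 (4136.23, Junar, 893 units, $58,562.94):
Base rate for 4136.23 is 27%.
The additional-duty order on 4136.23 targets Karara, not Junar; it does not apply.
Duty = $58,562.94 × 27% = $15,811.99.
Total = $31,839.79 + $67,597.26 + $8,627.76 + $15,811.99 = $123,876.80.

$123,876.80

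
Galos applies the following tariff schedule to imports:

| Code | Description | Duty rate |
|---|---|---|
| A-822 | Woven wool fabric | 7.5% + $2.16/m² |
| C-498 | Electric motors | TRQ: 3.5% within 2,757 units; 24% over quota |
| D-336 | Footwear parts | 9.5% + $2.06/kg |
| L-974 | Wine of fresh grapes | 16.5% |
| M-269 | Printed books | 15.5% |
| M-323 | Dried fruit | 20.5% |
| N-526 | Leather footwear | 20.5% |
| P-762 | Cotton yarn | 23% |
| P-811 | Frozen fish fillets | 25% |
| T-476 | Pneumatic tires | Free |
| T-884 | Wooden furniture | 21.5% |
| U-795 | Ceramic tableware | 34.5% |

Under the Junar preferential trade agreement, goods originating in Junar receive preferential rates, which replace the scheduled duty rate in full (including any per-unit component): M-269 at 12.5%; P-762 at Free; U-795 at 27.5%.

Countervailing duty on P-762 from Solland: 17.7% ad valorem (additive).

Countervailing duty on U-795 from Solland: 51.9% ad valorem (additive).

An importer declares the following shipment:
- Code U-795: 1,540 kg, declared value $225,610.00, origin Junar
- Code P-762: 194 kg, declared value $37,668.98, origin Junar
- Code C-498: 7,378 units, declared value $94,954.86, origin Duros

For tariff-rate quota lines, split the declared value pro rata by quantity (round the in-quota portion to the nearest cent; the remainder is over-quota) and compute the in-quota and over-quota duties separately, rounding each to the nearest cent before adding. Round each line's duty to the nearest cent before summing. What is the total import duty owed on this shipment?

$77,557.98

Line 1 (U-795, Junar, 1,540 kg, $225,610.00):
Base rate for U-795 is 34.5%.
Origin Junar qualifies under the Galos–Junar agreement and U-795 is covered: preferential rate 27.5% applies instead.
The additional-duty order on U-795 targets Solland, not Junar; it does not apply.
Duty = $225,610.00 × 27.5% = $62,042.75.
Line 2 (P-762, Junar, 194 kg, $37,668.98):
Base rate for P-762 is 23%.
Origin Junar qualifies under the Galos–Junar agreement and P-762 is covered: preferential rate Free applies instead.
The additional-duty order on P-762 targets Solland, not Junar; it does not apply.
Duty = $37,668.98 × 0% = $0.00.
Line 3 (C-498, Duros, 7,378 units, $94,954.86):
Code C-498 is under a tariff-rate quota (threshold 2,757 units). In-quota: 2,757 units at 3.5%; over-quota: 4,621 units at 24%.
Pro-rata value split: in-quota = $94,954.86 × 2,757/7,378 = $35,482.59; over-quota = $94,954.86 − $35,482.59 = $59,472.27.
In-quota duty = $35,482.59 × 3.5% = $1,241.89. Over-quota duty = $59,472.27 × 24% = $14,273.34.
Line duty = $1,241.89 + $14,273.34 = $15,515.23.
Total = $62,042.75 + $0.00 + $15,515.23 = $77,557.98.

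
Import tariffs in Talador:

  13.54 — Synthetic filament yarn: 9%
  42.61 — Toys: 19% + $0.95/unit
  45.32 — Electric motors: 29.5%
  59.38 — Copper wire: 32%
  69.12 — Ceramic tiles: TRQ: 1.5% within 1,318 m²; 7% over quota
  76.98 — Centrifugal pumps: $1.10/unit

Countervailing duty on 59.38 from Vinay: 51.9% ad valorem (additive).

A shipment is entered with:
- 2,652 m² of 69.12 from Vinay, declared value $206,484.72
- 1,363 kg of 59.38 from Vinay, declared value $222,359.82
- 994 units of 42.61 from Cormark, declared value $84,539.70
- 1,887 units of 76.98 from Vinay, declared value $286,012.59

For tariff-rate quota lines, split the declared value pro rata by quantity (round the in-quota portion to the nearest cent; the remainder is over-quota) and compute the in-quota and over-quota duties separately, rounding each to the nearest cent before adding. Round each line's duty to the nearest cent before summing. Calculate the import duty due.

Line 1 (69.12, Vinay, 2,652 m², $206,484.72):
Code 69.12 is under a tariff-rate quota (threshold 1,318 m²). In-quota: 1,318 m² at 1.5%; over-quota: 1,334 m² at 7%.
Pro-rata value split: in-quota = $206,484.72 × 1,318/2,652 = $102,619.48; over-quota = $206,484.72 − $102,619.48 = $103,865.24.
In-quota duty = $102,619.48 × 1.5% = $1,539.29. Over-quota duty = $103,865.24 × 7% = $7,270.57.
Line duty = $1,539.29 + $7,270.57 = $8,809.86.
Line 2 (59.38, Vinay, 1,363 kg, $222,359.82):
Base rate for 59.38 is 32%.
Additional duty on 59.38 from Vinay: +51.9%. Applied ad valorem rate: 32% + 51.9% = 83.9%.
Duty = $222,359.82 × 83.9% = $186,559.89.
Line 3 (42.61, Cormark, 994 units, $84,539.70):
Base rate for 42.61 is 19% + $0.95/unit.
Duty = $84,539.70 × 19% + 994 × $0.95 = $17,006.84.
Line 4 (76.98, Vinay, 1,887 units, $286,012.59):
Base rate for 76.98 is $1.10/unit.
Duty = 1,887 × $1.10 = $2,075.70.
Total = $8,809.86 + $186,559.89 + $17,006.84 + $2,075.70 = $214,452.29.

$214,452.29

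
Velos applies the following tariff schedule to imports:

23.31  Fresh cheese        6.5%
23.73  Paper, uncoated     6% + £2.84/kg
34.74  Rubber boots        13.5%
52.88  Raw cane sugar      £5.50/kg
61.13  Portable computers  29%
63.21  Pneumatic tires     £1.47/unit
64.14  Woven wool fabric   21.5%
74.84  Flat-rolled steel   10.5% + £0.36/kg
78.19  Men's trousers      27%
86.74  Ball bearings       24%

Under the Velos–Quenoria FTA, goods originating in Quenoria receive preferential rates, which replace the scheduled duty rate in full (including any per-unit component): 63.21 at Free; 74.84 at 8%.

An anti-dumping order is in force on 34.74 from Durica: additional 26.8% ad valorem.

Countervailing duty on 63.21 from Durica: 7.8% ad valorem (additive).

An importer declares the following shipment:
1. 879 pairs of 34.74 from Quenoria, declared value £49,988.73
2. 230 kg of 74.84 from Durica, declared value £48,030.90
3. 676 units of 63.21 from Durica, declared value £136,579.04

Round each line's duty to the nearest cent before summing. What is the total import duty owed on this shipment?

£23,521.41

Line 1 (34.74, Quenoria, 879 pairs, £49,988.73):
Base rate for 34.74 is 13.5%.
Origin Quenoria is the FTA partner but 34.74 is not on the preference list; base rate stands.
The additional-duty order on 34.74 targets Durica, not Quenoria; it does not apply.
Duty = £49,988.73 × 13.5% = £6,748.48.
Line 2 (74.84, Durica, 230 kg, £48,030.90):
Base rate for 74.84 is 10.5% + £0.36/kg.
74.84 has an FTA preferential rate, but origin Durica is not Quenoria; base rate stands.
Duty = £48,030.90 × 10.5% + 230 × £0.36 = £5,126.04.
Line 3 (63.21, Durica, 676 units, £136,579.04):
Base rate for 63.21 is £1.47/unit.
63.21 has an FTA preferential rate, but origin Durica is not Quenoria; base rate stands.
Additional duty on 63.21 from Durica: +7.8% ad valorem. Applied ad valorem rate = 7.8%.
Duty = £136,579.04 × 7.8% + 676 × £1.47 = £11,646.89.
Total = £6,748.48 + £5,126.04 + £11,646.89 = £23,521.41.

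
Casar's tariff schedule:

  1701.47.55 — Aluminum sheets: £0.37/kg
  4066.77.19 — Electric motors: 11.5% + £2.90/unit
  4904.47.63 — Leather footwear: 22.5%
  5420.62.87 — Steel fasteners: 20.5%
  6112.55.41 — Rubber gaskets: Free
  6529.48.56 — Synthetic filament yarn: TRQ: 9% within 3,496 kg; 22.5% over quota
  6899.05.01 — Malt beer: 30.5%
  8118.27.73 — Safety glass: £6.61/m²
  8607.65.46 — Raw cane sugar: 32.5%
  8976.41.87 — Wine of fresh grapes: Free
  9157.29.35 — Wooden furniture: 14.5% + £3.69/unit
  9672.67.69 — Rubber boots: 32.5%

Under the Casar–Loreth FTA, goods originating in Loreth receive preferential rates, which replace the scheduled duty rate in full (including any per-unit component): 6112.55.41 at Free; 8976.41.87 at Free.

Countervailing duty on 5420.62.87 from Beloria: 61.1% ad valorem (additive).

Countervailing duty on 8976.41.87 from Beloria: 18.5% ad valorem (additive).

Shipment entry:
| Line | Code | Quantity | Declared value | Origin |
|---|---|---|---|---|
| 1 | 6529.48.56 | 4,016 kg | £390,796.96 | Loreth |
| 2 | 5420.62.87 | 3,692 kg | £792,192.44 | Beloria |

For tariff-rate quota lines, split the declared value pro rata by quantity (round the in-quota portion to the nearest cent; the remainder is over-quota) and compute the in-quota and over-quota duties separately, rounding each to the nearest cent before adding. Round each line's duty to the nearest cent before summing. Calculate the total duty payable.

Line 1 (6529.48.56, Loreth, 4,016 kg, £390,796.96):
Code 6529.48.56 is under a tariff-rate quota (threshold 3,496 kg). In-quota: 3,496 kg at 9%; over-quota: 520 kg at 22.5%.
Pro-rata value split: in-quota = £390,796.96 × 3,496/4,016 = £340,195.76; over-quota = £390,796.96 − £340,195.76 = £50,601.20.
In-quota duty = £340,195.76 × 9% = £30,617.62. Over-quota duty = £50,601.20 × 22.5% = £11,385.27.
Line duty = £30,617.62 + £11,385.27 = £42,002.89.
Line 2 (5420.62.87, Beloria, 3,692 kg, £792,192.44):
Base rate for 5420.62.87 is 20.5%.
Additional duty on 5420.62.87 from Beloria: +61.1%. Applied ad valorem rate: 20.5% + 61.1% = 81.6%.
Duty = £792,192.44 × 81.6% = £646,429.03.
Total = £42,002.89 + £646,429.03 = £688,431.92.

£688,431.92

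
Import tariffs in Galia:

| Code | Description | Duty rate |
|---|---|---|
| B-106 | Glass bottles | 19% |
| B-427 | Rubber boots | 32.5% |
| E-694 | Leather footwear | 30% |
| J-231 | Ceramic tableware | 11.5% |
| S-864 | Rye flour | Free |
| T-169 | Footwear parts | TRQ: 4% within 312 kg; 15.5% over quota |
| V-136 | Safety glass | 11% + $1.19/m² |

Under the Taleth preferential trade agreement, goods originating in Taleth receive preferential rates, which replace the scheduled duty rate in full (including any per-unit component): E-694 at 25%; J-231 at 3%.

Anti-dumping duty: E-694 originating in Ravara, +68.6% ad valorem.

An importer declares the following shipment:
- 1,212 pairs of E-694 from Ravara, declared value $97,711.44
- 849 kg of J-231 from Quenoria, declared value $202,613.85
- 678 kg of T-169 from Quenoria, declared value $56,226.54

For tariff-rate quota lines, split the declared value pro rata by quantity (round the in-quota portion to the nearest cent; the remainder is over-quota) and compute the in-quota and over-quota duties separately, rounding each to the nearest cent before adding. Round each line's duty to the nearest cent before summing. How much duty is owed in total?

Line 1 (E-694, Ravara, 1,212 pairs, $97,711.44):
Base rate for E-694 is 30%.
E-694 has an FTA preferential rate, but origin Ravara is not Taleth; base rate stands.
Additional duty on E-694 from Ravara: +68.6%. Applied ad valorem rate: 30% + 68.6% = 98.6%.
Duty = $97,711.44 × 98.6% = $96,343.48.
Line 2 (J-231, Quenoria, 849 kg, $202,613.85):
Base rate for J-231 is 11.5%.
J-231 has an FTA preferential rate, but origin Quenoria is not Taleth; base rate stands.
Duty = $202,613.85 × 11.5% = $23,300.59.
Line 3 (T-169, Quenoria, 678 kg, $56,226.54):
Code T-169 is under a tariff-rate quota (threshold 312 kg). In-quota: 312 kg at 4%; over-quota: 366 kg at 15.5%.
Pro-rata value split: in-quota = $56,226.54 × 312/678 = $25,874.16; over-quota = $56,226.54 − $25,874.16 = $30,352.38.
In-quota duty = $25,874.16 × 4% = $1,034.97. Over-quota duty = $30,352.38 × 15.5% = $4,704.62.
Line duty = $1,034.97 + $4,704.62 = $5,739.59.
Total = $96,343.48 + $23,300.59 + $5,739.59 = $125,383.66.

$125,383.66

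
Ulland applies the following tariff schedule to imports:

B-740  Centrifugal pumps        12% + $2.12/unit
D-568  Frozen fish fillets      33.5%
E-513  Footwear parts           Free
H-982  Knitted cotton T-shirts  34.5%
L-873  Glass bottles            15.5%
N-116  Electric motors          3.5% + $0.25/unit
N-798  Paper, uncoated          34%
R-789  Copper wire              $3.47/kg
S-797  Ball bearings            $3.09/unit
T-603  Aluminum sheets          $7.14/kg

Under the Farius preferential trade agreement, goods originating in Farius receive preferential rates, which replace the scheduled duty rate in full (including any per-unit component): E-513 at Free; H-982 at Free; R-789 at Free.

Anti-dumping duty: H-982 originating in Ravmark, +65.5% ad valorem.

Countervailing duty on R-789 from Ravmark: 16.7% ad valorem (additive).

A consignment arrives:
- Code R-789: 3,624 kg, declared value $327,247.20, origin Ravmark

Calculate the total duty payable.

Line 1 (R-789, Ravmark, 3,624 kg, $327,247.20):
Base rate for R-789 is $3.47/kg.
R-789 has an FTA preferential rate, but origin Ravmark is not Farius; base rate stands.
Additional duty on R-789 from Ravmark: +16.7% ad valorem. Applied ad valorem rate = 16.7%.
Duty = $327,247.20 × 16.7% + 3,624 × $3.47 = $67,225.56.

$67,225.56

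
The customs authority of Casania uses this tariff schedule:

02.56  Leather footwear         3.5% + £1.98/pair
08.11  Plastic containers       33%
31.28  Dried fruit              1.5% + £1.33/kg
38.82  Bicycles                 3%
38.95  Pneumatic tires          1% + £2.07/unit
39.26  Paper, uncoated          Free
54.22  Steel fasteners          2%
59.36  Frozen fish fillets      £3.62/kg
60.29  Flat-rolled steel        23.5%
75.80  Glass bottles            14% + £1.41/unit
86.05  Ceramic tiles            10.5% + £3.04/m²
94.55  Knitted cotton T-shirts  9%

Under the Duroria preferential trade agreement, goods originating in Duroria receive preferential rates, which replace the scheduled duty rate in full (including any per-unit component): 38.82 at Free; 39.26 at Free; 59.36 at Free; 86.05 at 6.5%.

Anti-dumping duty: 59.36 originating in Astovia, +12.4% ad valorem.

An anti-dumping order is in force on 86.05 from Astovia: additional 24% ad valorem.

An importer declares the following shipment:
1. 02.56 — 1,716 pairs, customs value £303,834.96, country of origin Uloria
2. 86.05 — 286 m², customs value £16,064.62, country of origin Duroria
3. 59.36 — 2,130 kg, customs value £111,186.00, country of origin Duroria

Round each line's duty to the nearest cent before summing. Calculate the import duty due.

£15,076.10

Line 1 (02.56, Uloria, 1,716 pairs, £303,834.96):
Base rate for 02.56 is 3.5% + £1.98/pair.
Duty = £303,834.96 × 3.5% + 1,716 × £1.98 = £14,031.90.
Line 2 (86.05, Duroria, 286 m², £16,064.62):
Base rate for 86.05 is 10.5% + £3.04/m².
Origin Duroria qualifies under the Casania–Duroria agreement and 86.05 is covered: preferential rate 6.5% applies instead.
The additional-duty order on 86.05 targets Astovia, not Duroria; it does not apply.
Duty = £16,064.62 × 6.5% = £1,044.20.
Line 3 (59.36, Duroria, 2,130 kg, £111,186.00):
Base rate for 59.36 is £3.62/kg.
Origin Duroria qualifies under the Casania–Duroria agreement and 59.36 is covered: preferential rate Free applies instead.
The additional-duty order on 59.36 targets Astovia, not Duroria; it does not apply.
Duty = £111,186.00 × 0% = £0.00.
Total = £14,031.90 + £1,044.20 + £0.00 = £15,076.10.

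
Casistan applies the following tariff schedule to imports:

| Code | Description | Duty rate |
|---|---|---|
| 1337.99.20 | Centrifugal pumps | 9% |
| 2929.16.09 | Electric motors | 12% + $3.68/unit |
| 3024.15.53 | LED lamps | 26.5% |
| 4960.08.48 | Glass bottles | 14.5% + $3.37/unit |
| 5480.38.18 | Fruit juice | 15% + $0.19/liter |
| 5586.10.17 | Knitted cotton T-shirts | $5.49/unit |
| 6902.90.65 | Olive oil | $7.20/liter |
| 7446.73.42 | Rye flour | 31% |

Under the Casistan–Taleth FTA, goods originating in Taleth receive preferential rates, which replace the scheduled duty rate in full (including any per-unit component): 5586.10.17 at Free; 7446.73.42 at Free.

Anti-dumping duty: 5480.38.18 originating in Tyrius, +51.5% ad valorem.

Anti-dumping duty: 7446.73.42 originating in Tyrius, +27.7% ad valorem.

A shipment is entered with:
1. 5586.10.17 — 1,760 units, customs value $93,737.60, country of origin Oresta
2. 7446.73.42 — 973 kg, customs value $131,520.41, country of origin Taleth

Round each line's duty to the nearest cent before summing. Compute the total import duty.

Line 1 (5586.10.17, Oresta, 1,760 units, $93,737.60):
Base rate for 5586.10.17 is $5.49/unit.
5586.10.17 has an FTA preferential rate, but origin Oresta is not Taleth; base rate stands.
Duty = 1,760 × $5.49 = $9,662.40.
Line 2 (7446.73.42, Taleth, 973 kg, $131,520.41):
Base rate for 7446.73.42 is 31%.
Origin Taleth qualifies under the Casistan–Taleth agreement and 7446.73.42 is covered: preferential rate Free applies instead.
The additional-duty order on 7446.73.42 targets Tyrius, not Taleth; it does not apply.
Duty = $131,520.41 × 0% = $0.00.
Total = $9,662.40 + $0.00 = $9,662.40.

$9,662.40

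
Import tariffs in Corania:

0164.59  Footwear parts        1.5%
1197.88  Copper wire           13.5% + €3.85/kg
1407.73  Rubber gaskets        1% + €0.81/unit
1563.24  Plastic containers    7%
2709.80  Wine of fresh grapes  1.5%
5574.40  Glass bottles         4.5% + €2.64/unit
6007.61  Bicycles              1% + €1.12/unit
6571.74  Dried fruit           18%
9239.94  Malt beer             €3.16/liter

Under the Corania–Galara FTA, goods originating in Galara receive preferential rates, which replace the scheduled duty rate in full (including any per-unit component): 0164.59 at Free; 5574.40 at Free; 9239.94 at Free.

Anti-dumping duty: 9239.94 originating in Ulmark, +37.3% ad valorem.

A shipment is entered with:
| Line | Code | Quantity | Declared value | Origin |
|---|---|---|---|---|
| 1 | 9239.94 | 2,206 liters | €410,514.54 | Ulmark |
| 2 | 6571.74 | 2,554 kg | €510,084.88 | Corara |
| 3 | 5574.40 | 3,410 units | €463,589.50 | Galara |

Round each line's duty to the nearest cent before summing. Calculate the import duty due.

Line 1 (9239.94, Ulmark, 2,206 liters, €410,514.54):
Base rate for 9239.94 is €3.16/liter.
9239.94 has an FTA preferential rate, but origin Ulmark is not Galara; base rate stands.
Additional duty on 9239.94 from Ulmark: +37.3% ad valorem. Applied ad valorem rate = 37.3%.
Duty = €410,514.54 × 37.3% + 2,206 × €3.16 = €160,092.88.
Line 2 (6571.74, Corara, 2,554 kg, €510,084.88):
Base rate for 6571.74 is 18%.
Duty = €510,084.88 × 18% = €91,815.28.
Line 3 (5574.40, Galara, 3,410 units, €463,589.50):
Base rate for 5574.40 is 4.5% + €2.64/unit.
Origin Galara qualifies under the Corania–Galara agreement and 5574.40 is covered: preferential rate Free applies instead.
Duty = €463,589.50 × 0% = €0.00.
Total = €160,092.88 + €91,815.28 + €0.00 = €251,908.16.

€251,908.16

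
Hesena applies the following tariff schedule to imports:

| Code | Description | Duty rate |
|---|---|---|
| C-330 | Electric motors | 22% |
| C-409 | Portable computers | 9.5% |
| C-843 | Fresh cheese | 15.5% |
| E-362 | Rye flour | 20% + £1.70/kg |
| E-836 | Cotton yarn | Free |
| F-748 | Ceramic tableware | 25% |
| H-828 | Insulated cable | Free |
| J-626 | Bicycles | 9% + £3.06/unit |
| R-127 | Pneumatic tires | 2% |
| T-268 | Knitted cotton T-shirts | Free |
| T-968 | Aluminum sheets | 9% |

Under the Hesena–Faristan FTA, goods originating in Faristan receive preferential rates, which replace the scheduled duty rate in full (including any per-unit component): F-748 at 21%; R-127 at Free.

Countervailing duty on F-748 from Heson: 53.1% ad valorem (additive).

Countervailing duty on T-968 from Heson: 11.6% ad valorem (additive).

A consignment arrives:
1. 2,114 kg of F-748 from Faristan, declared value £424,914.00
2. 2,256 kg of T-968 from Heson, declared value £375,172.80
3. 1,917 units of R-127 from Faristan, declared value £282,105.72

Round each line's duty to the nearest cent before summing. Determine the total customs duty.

Line 1 (F-748, Faristan, 2,114 kg, £424,914.00):
Base rate for F-748 is 25%.
Origin Faristan qualifies under the Hesena–Faristan agreement and F-748 is covered: preferential rate 21% applies instead.
The additional-duty order on F-748 targets Heson, not Faristan; it does not apply.
Duty = £424,914.00 × 21% = £89,231.94.
Line 2 (T-968, Heson, 2,256 kg, £375,172.80):
Base rate for T-968 is 9%.
Additional duty on T-968 from Heson: +11.6%. Applied ad valorem rate: 9% + 11.6% = 20.6%.
Duty = £375,172.80 × 20.6% = £77,285.60.
Line 3 (R-127, Faristan, 1,917 units, £282,105.72):
Base rate for R-127 is 2%.
Origin Faristan qualifies under the Hesena–Faristan agreement and R-127 is covered: preferential rate Free applies instead.
Duty = £282,105.72 × 0% = £0.00.
Total = £89,231.94 + £77,285.60 + £0.00 = £166,517.54.

£166,517.54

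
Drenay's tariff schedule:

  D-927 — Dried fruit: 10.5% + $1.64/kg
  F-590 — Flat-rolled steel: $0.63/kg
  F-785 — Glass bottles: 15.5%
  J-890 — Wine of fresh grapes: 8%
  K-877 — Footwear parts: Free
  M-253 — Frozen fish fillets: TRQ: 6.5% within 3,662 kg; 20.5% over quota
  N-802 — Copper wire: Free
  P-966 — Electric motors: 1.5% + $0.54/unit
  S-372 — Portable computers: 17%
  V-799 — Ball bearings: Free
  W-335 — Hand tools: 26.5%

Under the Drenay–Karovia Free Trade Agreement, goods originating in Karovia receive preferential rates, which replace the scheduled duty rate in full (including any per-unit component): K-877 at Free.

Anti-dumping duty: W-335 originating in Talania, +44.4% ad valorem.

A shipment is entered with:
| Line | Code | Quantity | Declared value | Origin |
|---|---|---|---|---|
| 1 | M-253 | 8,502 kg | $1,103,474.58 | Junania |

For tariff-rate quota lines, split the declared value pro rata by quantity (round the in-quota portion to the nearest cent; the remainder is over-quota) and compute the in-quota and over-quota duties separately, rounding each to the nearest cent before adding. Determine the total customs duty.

Line 1 (M-253, Junania, 8,502 kg, $1,103,474.58):
Code M-253 is under a tariff-rate quota (threshold 3,662 kg). In-quota: 3,662 kg at 6.5%; over-quota: 4,840 kg at 20.5%.
Pro-rata value split: in-quota = $1,103,474.58 × 3,662/8,502 = $475,290.98; over-quota = $1,103,474.58 − $475,290.98 = $628,183.60.
In-quota duty = $475,290.98 × 6.5% = $30,893.91. Over-quota duty = $628,183.60 × 20.5% = $128,777.64.
Line duty = $30,893.91 + $128,777.64 = $159,671.55.

$159,671.55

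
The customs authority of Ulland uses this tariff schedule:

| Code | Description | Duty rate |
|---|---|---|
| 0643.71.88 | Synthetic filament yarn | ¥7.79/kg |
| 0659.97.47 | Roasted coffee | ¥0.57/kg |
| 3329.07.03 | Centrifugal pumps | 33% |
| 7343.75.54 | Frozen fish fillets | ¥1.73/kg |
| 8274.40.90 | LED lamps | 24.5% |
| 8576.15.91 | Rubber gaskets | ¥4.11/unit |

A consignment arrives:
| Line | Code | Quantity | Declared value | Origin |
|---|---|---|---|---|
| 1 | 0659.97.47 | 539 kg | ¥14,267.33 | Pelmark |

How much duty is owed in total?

¥307.23

Line 1 (0659.97.47, Pelmark, 539 kg, ¥14,267.33):
Base rate for 0659.97.47 is ¥0.57/kg.
Duty = 539 × ¥0.57 = ¥307.23.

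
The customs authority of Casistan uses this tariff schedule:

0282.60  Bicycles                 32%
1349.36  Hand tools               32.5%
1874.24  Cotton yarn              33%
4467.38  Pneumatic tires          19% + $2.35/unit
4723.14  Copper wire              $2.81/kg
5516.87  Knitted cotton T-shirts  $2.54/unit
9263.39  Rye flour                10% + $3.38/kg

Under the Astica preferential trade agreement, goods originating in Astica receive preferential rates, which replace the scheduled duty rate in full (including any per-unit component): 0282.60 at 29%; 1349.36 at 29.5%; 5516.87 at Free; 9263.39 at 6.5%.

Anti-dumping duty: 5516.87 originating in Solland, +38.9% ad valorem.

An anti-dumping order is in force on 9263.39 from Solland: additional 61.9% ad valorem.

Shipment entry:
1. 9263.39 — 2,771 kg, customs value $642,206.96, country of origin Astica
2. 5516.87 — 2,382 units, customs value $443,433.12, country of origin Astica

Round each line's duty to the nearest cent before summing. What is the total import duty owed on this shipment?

Line 1 (9263.39, Astica, 2,771 kg, $642,206.96):
Base rate for 9263.39 is 10% + $3.38/kg.
Origin Astica qualifies under the Casistan–Astica agreement and 9263.39 is covered: preferential rate 6.5% applies instead.
The additional-duty order on 9263.39 targets Solland, not Astica; it does not apply.
Duty = $642,206.96 × 6.5% = $41,743.45.
Line 2 (5516.87, Astica, 2,382 units, $443,433.12):
Base rate for 5516.87 is $2.54/unit.
Origin Astica qualifies under the Casistan–Astica agreement and 5516.87 is covered: preferential rate Free applies instead.
The additional-duty order on 5516.87 targets Solland, not Astica; it does not apply.
Duty = $443,433.12 × 0% = $0.00.
Total = $41,743.45 + $0.00 = $41,743.45.

$41,743.45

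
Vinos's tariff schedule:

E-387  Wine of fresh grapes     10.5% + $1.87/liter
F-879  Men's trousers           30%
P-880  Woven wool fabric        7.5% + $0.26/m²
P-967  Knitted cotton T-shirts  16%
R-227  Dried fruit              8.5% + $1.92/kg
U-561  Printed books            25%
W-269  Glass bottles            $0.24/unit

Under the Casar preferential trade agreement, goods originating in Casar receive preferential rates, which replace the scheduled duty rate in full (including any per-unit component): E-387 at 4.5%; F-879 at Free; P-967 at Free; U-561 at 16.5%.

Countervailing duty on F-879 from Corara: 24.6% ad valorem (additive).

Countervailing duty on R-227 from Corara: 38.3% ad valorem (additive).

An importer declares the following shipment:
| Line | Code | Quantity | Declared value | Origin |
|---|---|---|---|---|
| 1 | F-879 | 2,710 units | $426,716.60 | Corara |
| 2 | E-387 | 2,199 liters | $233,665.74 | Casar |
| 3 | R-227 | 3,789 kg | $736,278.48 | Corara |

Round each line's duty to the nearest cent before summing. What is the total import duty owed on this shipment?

Line 1 (F-879, Corara, 2,710 units, $426,716.60):
Base rate for F-879 is 30%.
F-879 has an FTA preferential rate, but origin Corara is not Casar; base rate stands.
Additional duty on F-879 from Corara: +24.6%. Applied ad valorem rate: 30% + 24.6% = 54.6%.
Duty = $426,716.60 × 54.6% = $232,987.26.
Line 2 (E-387, Casar, 2,199 liters, $233,665.74):
Base rate for E-387 is 10.5% + $1.87/liter.
Origin Casar qualifies under the Vinos–Casar agreement and E-387 is covered: preferential rate 4.5% applies instead.
Duty = $233,665.74 × 4.5% = $10,514.96.
Line 3 (R-227, Corara, 3,789 kg, $736,278.48):
Base rate for R-227 is 8.5% + $1.92/kg.
Additional duty on R-227 from Corara: +38.3%. Applied ad valorem rate: 8.5% + 38.3% = 46.8%.
Duty = $736,278.48 × 46.8% + 3,789 × $1.92 = $351,853.21.
Total = $232,987.26 + $10,514.96 + $351,853.21 = $595,355.43.

$595,355.43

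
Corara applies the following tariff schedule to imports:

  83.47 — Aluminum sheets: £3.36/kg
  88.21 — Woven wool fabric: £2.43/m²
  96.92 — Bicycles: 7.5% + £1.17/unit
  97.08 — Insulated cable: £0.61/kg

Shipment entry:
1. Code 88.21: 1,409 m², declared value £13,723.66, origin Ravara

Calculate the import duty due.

£3,423.87

Line 1 (88.21, Ravara, 1,409 m², £13,723.66):
Base rate for 88.21 is £2.43/m².
Duty = 1,409 × £2.43 = £3,423.87.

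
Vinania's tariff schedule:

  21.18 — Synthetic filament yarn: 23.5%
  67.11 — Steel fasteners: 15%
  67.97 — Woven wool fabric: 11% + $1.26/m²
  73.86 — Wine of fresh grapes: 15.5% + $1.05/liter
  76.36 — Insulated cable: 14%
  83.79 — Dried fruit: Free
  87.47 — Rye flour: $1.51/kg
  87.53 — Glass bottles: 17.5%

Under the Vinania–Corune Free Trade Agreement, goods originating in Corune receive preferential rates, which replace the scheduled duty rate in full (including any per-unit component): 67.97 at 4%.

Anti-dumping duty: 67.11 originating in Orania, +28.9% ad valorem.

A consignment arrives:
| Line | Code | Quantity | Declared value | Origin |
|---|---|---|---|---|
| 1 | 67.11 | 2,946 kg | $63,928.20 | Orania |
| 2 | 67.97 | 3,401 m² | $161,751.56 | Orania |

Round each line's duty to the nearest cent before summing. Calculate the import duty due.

$50,142.41

Line 1 (67.11, Orania, 2,946 kg, $63,928.20):
Base rate for 67.11 is 15%.
Additional duty on 67.11 from Orania: +28.9%. Applied ad valorem rate: 15% + 28.9% = 43.9%.
Duty = $63,928.20 × 43.9% = $28,064.48.
Line 2 (67.97, Orania, 3,401 m², $161,751.56):
Base rate for 67.97 is 11% + $1.26/m².
67.97 has an FTA preferential rate, but origin Orania is not Corune; base rate stands.
Duty = $161,751.56 × 11% + 3,401 × $1.26 = $22,077.93.
Total = $28,064.48 + $22,077.93 = $50,142.41.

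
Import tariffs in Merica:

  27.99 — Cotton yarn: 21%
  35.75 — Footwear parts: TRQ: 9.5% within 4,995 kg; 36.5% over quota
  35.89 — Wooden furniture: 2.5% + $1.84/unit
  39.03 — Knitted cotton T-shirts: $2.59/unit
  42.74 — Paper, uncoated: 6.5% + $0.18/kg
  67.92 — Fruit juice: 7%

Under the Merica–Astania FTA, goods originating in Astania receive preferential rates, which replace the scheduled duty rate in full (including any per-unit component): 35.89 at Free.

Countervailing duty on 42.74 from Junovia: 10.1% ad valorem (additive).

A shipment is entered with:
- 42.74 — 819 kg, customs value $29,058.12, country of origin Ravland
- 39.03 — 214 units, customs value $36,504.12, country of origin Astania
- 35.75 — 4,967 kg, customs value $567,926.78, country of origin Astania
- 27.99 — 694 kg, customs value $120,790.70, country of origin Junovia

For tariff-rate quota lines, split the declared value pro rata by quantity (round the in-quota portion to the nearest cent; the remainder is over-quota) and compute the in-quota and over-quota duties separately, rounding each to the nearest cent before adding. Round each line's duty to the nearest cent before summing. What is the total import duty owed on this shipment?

Line 1 (42.74, Ravland, 819 kg, $29,058.12):
Base rate for 42.74 is 6.5% + $0.18/kg.
The additional-duty order on 42.74 targets Junovia, not Ravland; it does not apply.
Duty = $29,058.12 × 6.5% + 819 × $0.18 = $2,036.20.
Line 2 (39.03, Astania, 214 units, $36,504.12):
Base rate for 39.03 is $2.59/unit.
Origin Astania is the FTA partner but 39.03 is not on the preference list; base rate stands.
Duty = 214 × $2.59 = $554.26.
Line 3 (35.75, Astania, 4,967 kg, $567,926.78):
Code 35.75 is under a tariff-rate quota (threshold 4,995 kg). Quantity 4,967 kg is within the quota, so the in-quota rate 9.5% applies to the full value.
Duty = $567,926.78 × 9.5% = $53,953.04.
Line 4 (27.99, Junovia, 694 kg, $120,790.70):
Base rate for 27.99 is 21%.
Duty = $120,790.70 × 21% = $25,366.05.
Total = $2,036.20 + $554.26 + $53,953.04 + $25,366.05 = $81,909.55.

$81,909.55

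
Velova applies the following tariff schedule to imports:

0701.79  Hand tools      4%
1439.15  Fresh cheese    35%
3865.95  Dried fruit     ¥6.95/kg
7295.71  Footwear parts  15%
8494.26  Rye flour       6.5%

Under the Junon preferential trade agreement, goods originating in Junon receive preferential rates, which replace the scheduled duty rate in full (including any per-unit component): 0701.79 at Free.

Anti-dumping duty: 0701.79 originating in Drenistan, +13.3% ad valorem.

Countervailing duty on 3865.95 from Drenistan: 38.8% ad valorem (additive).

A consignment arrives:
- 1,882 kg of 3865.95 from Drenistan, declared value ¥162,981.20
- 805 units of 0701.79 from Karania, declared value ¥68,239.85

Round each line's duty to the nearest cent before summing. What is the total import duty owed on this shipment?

Line 1 (3865.95, Drenistan, 1,882 kg, ¥162,981.20):
Base rate for 3865.95 is ¥6.95/kg.
Additional duty on 3865.95 from Drenistan: +38.8% ad valorem. Applied ad valorem rate = 38.8%.
Duty = ¥162,981.20 × 38.8% + 1,882 × ¥6.95 = ¥76,316.61.
Line 2 (0701.79, Karania, 805 units, ¥68,239.85):
Base rate for 0701.79 is 4%.
0701.79 has an FTA preferential rate, but origin Karania is not Junon; base rate stands.
The additional-duty order on 0701.79 targets Drenistan, not Karania; it does not apply.
Duty = ¥68,239.85 × 4% = ¥2,729.59.
Total = ¥76,316.61 + ¥2,729.59 = ¥79,046.20.

¥79,046.20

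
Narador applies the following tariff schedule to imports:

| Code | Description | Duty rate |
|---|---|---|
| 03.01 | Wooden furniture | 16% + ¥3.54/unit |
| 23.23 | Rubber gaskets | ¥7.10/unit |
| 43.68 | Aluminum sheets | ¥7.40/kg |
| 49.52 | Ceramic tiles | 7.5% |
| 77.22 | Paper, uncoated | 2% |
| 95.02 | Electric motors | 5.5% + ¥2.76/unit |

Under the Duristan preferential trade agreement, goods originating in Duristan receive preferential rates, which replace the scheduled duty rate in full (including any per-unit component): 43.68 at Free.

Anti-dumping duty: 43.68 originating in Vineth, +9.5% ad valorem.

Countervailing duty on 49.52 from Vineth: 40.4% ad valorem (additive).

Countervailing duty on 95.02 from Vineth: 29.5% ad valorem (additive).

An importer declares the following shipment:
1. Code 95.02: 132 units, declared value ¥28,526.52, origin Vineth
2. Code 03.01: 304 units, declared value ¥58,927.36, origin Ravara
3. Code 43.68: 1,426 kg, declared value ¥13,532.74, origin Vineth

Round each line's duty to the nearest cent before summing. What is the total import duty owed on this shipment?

¥32,691.15

Line 1 (95.02, Vineth, 132 units, ¥28,526.52):
Base rate for 95.02 is 5.5% + ¥2.76/unit.
Additional duty on 95.02 from Vineth: +29.5%. Applied ad valorem rate: 5.5% + 29.5% = 35%.
Duty = ¥28,526.52 × 35% + 132 × ¥2.76 = ¥10,348.60.
Line 2 (03.01, Ravara, 304 units, ¥58,927.36):
Base rate for 03.01 is 16% + ¥3.54/unit.
Duty = ¥58,927.36 × 16% + 304 × ¥3.54 = ¥10,504.54.
Line 3 (43.68, Vineth, 1,426 kg, ¥13,532.74):
Base rate for 43.68 is ¥7.40/kg.
43.68 has an FTA preferential rate, but origin Vineth is not Duristan; base rate stands.
Additional duty on 43.68 from Vineth: +9.5% ad valorem. Applied ad valorem rate = 9.5%.
Duty = ¥13,532.74 × 9.5% + 1,426 × ¥7.40 = ¥11,838.01.
Total = ¥10,348.60 + ¥10,504.54 + ¥11,838.01 = ¥32,691.15.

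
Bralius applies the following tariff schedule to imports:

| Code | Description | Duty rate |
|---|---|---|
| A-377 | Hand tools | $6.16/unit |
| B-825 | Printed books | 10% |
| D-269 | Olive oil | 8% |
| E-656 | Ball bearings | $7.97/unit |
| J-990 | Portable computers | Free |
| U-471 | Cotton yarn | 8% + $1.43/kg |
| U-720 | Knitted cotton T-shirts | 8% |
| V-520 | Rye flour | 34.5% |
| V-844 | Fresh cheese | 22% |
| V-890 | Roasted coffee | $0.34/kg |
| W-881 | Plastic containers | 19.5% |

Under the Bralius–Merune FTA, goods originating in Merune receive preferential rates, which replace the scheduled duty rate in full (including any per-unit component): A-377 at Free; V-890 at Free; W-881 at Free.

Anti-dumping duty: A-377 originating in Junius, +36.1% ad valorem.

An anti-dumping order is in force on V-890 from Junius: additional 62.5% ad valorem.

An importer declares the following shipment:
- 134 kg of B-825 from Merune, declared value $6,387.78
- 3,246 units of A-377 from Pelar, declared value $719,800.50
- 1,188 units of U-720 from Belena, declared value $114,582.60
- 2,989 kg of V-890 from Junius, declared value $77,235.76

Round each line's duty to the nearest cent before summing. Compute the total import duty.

$79,089.36

Line 1 (B-825, Merune, 134 kg, $6,387.78):
Base rate for B-825 is 10%.
Origin Merune is the FTA partner but B-825 is not on the preference list; base rate stands.
Duty = $6,387.78 × 10% = $638.78.
Line 2 (A-377, Pelar, 3,246 units, $719,800.50):
Base rate for A-377 is $6.16/unit.
A-377 has an FTA preferential rate, but origin Pelar is not Merune; base rate stands.
The additional-duty order on A-377 targets Junius, not Pelar; it does not apply.
Duty = 3,246 × $6.16 = $19,995.36.
Line 3 (U-720, Belena, 1,188 units, $114,582.60):
Base rate for U-720 is 8%.
Duty = $114,582.60 × 8% = $9,166.61.
Line 4 (V-890, Junius, 2,989 kg, $77,235.76):
Base rate for V-890 is $0.34/kg.
V-890 has an FTA preferential rate, but origin Junius is not Merune; base rate stands.
Additional duty on V-890 from Junius: +62.5% ad valorem. Applied ad valorem rate = 62.5%.
Duty = $77,235.76 × 62.5% + 2,989 × $0.34 = $49,288.61.
Total = $638.78 + $19,995.36 + $9,166.61 + $49,288.61 = $79,089.36.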